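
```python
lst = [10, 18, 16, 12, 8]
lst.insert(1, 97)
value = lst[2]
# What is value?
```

Trace:
`lst = [10, 18, 16, 12, 8]` → lst = [10, 18, 16, 12, 8]
`lst.insert(1, 97)` → lst = [10, 97, 18, 16, 12, 8]
`value = lst[2]` → value = 18
So value = 18

Answer: 18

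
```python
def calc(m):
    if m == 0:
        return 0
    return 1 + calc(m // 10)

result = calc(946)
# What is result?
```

Count of digits of 946: 3

Answer: 3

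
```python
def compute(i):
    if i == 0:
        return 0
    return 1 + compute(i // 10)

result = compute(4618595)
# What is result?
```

Count of digits of 4618595: 7

Answer: 7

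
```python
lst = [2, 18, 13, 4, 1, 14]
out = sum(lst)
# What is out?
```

Trace:
`lst = [2, 18, 13, 4, 1, 14]` → lst = [2, 18, 13, 4, 1, 14]
`out = sum(lst)` → out = 52
So out = 52

Answer: 52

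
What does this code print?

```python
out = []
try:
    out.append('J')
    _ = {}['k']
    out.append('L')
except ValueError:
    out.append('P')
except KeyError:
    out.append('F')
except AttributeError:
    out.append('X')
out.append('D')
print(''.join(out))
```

Execution trace: 'J' (try body) → 'F' (except KeyError) → 'D' (after the try/except). Output: JFD

Answer: JFD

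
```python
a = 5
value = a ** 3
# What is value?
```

Trace:
`a = 5` → a = 5
`value = a ** 3` → value = 125
So value = 125

Answer: 125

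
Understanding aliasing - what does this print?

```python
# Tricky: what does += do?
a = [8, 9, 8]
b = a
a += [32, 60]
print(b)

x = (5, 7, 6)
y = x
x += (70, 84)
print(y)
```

Key concept: += behavior differs for mutable vs immutable.
Step by step:
`a = [8, 9, 8]` → a = [8, 9, 8]
`b = a` → b = [8, 9, 8] (same object as a)
`a += [32, 60]` → a = [8, 9, 8, 32, 60] (same object as b); b = [8, 9, 8, 32, 60] (same object as a)
`print(b)` → prints [8, 9, 8, 32, 60]
`x = (5, 7, 6)` → x = (5, 7, 6)
`y = x` → y = (5, 7, 6)
`x += (70, 84)` → x = (5, 7, 6, 70, 84)
`print(y)` → prints (5, 7, 6)

Answer:
[8, 9, 8, 32, 60]
(5, 7, 6)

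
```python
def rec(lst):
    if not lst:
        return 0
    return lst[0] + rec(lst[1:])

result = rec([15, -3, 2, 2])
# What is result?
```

15 + (-3) + 2 + 2 + 0 = 16

Answer: 16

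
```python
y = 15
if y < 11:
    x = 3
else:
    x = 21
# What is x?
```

Trace:
`y = 15` → y = 15
`if y < 11: ...` → y < 11 is False, take else branch → x = 21
So x = 21

Answer: 21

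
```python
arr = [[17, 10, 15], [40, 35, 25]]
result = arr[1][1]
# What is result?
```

Trace:
`arr = [[17, 10, 15], [40, 35, 25]]` → arr = [[17, 10, 15], [40, 35, 25]]
`result = arr[1][1]` → result = 35
So result = 35

Answer: 35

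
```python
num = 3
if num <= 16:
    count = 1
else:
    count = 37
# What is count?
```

Trace:
`num = 3` → num = 3
`if num <= 16: ...` → num <= 16 is True → count = 1
So count = 1

Answer: 1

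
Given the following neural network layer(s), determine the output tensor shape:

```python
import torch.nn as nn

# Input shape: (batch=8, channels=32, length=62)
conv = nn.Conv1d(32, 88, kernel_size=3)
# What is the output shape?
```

Input: (8, 32, 62) -> Output: (8, 88, 60)

Answer: (8, 88, 60)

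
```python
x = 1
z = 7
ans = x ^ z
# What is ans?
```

Trace:
`x = 1` → x = 1
`z = 7` → z = 7
`ans = x ^ z` → ans = 6
So ans = 6

Answer: 6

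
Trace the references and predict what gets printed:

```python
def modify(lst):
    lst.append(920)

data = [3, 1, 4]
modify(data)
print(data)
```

Key concept: function modifies passed list.
Step by step:
`data = [3, 1, 4]` → data = [3, 1, 4]
`modify(data)` → data = [3, 1, 4, 920]
`print(data)` → prints [3, 1, 4, 920]

Answer: [3, 1, 4, 920]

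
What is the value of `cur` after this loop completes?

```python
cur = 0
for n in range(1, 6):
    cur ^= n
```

XOR of 1 to 5
`cur` takes the values: 0 → 1 → 3 → 0 → 4 → 1

Answer: 1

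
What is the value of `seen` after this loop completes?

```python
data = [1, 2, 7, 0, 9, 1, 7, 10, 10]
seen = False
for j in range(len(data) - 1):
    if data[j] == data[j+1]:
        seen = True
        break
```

Check consecutive duplicates in [1, 2, 7, 0, 9, 1, 7, 10, 10]
`seen` takes the values: False → True

Answer: True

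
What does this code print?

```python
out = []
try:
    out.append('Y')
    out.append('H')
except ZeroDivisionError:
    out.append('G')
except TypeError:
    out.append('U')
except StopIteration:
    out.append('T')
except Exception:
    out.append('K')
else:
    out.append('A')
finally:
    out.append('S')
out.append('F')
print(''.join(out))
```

Execution trace: 'Y' (try body) → 'H' (try body, no exception) → 'A' (else) → 'S' (finally) → 'F' (after the try/except). Output: YHASF

Answer: YHASF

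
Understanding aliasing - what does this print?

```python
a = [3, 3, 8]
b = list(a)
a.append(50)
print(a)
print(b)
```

Key concept: list() constructor creates copy.
Step by step:
`a = [3, 3, 8]` → a = [3, 3, 8]
`b = list(a)` → b = [3, 3, 8]
`a.append(50)` → a = [3, 3, 8, 50]
`print(a)` → prints [3, 3, 8, 50]
`print(b)` → prints [3, 3, 8]

Answer:
[3, 3, 8, 50]
[3, 3, 8]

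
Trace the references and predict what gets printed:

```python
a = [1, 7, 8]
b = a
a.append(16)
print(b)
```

Key concept: basic list aliasing.
Step by step:
`a = [1, 7, 8]` → a = [1, 7, 8]
`b = a` → b = [1, 7, 8] (same object as a)
`a.append(16)` → a = [1, 7, 8, 16] (same object as b); b = [1, 7, 8, 16] (same object as a)
`print(b)` → prints [1, 7, 8, 16]

Answer: [1, 7, 8, 16]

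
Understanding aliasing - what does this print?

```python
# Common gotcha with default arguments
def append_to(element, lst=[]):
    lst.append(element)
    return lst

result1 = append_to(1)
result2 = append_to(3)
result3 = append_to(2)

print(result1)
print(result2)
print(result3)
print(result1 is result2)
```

Key concept: mutable default argument gotcha.
Step by step:
`result1 = append_to(1)` → result1 = [1]
`result2 = append_to(3)` → result1 = [1, 3] (same object as result2); result2 = [1, 3] (same object as result1)
`result3 = append_to(2)` → result1 = [1, 3, 2] (same object as result2, result3); result2 = [1, 3, 2] (same object as result1, result3); result3 = [1, 3, 2] (same object as result1, result2)
`print(result1)` → prints [1, 3, 2]
`print(result2)` → prints [1, 3, 2]
`print(result3)` → prints [1, 3, 2]
`print(result1 is result2)` → prints True

Answer:
[1, 3, 2]
[1, 3, 2]
[1, 3, 2]
True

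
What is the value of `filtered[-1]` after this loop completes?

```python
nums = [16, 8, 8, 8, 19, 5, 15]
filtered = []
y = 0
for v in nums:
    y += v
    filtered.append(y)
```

Cumulative sum ends at 79
`filtered` takes the values: [] → [16] → [16, 24] → [16, 24, 32] → [16, 24, 32, 40] → [16, 24, 32, 40, 59] → [16, 24, 32, 40, 59, 64] → [16, 24, 32, 40, 59, 64, 79]
So `filtered[-1]` = 79

Answer: 79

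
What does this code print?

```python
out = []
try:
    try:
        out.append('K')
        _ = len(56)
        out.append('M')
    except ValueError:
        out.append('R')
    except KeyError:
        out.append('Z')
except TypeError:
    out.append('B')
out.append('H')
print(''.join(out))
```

Execution trace: 'K' (try body) → 'B' (outer except TypeError) → 'H' (after the try/except). Output: KBH

Answer: KBH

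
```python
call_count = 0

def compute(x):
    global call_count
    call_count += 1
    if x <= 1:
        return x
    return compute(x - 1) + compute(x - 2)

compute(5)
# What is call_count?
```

Calls(x) = 1 + Calls(x-1) + Calls(x-2); Calls(0)=Calls(1)=1. For x=5 this gives 15.

Answer: 15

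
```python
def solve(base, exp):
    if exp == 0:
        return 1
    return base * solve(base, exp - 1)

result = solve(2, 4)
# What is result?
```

solve(2, 4) = 2 * 2 * 2 * 2 = 16

Answer: 16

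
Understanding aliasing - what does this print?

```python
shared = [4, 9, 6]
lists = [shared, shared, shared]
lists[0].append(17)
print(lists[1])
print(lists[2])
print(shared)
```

Key concept: list of same reference.
Step by step:
`shared = [4, 9, 6]` → shared = [4, 9, 6]
`lists = [shared, shared, shared]` → lists = [[4, 9, 6], [4, 9, 6], [4, 9, 6]]
`lists[0].append(17)` → shared = [4, 9, 6, 17]; lists = [[4, 9, 6, 17], [4, 9, 6, 17], [4, 9, 6, 17]]
`print(lists[1])` → prints [4, 9, 6, 17]
`print(lists[2])` → prints [4, 9, 6, 17]
`print(shared)` → prints [4, 9, 6, 17]

Answer:
[4, 9, 6, 17]
[4, 9, 6, 17]
[4, 9, 6, 17]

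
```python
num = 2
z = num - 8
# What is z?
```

Trace:
`num = 2` → num = 2
`z = num - 8` → z = -6
So z = -6

Answer: -6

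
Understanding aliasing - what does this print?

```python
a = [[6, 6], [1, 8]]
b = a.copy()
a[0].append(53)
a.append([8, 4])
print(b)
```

Key concept: shallow copy with nested lists.
Step by step:
`a = [[6, 6], [1, 8]]` → a = [[6, 6], [1, 8]]
`b = a.copy()` → b = [[6, 6], [1, 8]]
`a[0].append(53)` → a = [[6, 6, 53], [1, 8]]; b = [[6, 6, 53], [1, 8]]
`a.append([8, 4])` → a = [[6, 6, 53], [1, 8], [8, 4]]
`print(b)` → prints [[6, 6, 53], [1, 8]]

Answer: [[6, 6, 53], [1, 8]]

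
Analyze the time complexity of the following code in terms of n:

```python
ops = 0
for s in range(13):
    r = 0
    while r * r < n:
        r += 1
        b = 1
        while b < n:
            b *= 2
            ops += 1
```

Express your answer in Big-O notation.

Each loop level contributes: 1 × √n × log n. Multiplying the contributions gives O(√n log n).

Answer: O(√n log n)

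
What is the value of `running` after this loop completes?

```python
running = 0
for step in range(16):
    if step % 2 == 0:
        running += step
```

Sum of even numbers 0 to 15
`running` takes the values: 0 → 2 → 6 → 12 → 20 → 30 → 42 → 56

Answer: 56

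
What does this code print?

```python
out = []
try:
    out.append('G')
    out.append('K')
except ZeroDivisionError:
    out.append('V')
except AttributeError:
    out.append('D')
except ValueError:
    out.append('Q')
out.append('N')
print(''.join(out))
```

Execution trace: 'G' (try body) → 'K' (try body, no exception) → 'N' (after the try/except). Output: GKN

Answer: GKN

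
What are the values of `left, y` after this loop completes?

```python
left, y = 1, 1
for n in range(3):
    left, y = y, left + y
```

Fibonacci: after 3 iterations
`left, y` takes the values: (1, 1) → (1, 2) → (2, 3) → (3, 5)

Answer: 3, 5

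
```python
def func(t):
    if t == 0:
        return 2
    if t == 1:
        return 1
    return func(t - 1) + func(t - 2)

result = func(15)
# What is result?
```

Build up from base cases: func(0)=2, func(1)=1, func(2)=3, func(3)=4, func(4)=7, func(5)=11, func(6)=18, ..., func(15)=1364

Answer: 1364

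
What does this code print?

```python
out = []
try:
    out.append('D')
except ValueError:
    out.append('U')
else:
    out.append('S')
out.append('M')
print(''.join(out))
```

Execution trace: 'D' (try body, no exception) → 'S' (else) → 'M' (after the try/except). Output: DSM

Answer: DSM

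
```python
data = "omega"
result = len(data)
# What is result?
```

Trace:
`data = "omega"` → data = 'omega'
`result = len(data)` → result = 5
So result = 5

Answer: 5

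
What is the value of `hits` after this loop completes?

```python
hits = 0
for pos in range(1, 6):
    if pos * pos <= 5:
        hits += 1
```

Count numbers where pos² ≤ 5
`hits` takes the values: 0 → 1 → 2

Answer: 2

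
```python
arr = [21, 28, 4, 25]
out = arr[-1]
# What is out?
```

Trace:
`arr = [21, 28, 4, 25]` → arr = [21, 28, 4, 25]
`out = arr[-1]` → out = 25
So out = 25

Answer: 25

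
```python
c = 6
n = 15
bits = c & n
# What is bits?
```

Trace:
`c = 6` → c = 6
`n = 15` → n = 15
`bits = c & n` → bits = 6
So bits = 6

Answer: 6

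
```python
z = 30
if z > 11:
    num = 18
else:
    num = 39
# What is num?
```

Trace:
`z = 30` → z = 30
`if z > 11: ...` → z > 11 is True → num = 18
So num = 18

Answer: 18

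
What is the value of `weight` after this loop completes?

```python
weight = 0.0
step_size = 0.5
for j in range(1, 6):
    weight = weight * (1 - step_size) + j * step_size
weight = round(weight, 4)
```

Moving average with lr=0.5
`weight` takes the values: 0.0 → 0.5 → 1.25 → 2.125 → 3.0625 → 4.03125 → 4.0312

Answer: 4.0312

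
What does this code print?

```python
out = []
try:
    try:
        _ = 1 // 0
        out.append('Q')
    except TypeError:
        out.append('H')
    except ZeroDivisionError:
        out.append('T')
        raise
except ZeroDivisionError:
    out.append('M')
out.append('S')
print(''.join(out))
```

Execution trace: 'T' (inner except ZeroDivisionError) → 'M' (outer except ZeroDivisionError) → 'S' (after the try/except). Output: TMS

Answer: TMS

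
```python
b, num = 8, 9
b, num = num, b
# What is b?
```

Trace:
`b, num = 8, 9` → b = 8; num = 9
`b, num = num, b` → b = 9; num = 8
So b = 9

Answer: 9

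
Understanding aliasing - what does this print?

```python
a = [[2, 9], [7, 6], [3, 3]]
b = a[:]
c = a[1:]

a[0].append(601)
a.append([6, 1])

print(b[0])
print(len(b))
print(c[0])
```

Key concept: slice with nested mutation.
Step by step:
`a = [[2, 9], [7, 6], [3, 3]]` → a = [[2, 9], [7, 6], [3, 3]]
`b = a[:]` → b = [[2, 9], [7, 6], [3, 3]]
`c = a[1:]` → c = [[7, 6], [3, 3]]
`a[0].append(601)` → a = [[2, 9, 601], [7, 6], [3, 3]]; b = [[2, 9, 601], [7, 6], [3, 3]]
`a.append([6, 1])` → a = [[2, 9, 601], [7, 6], [3, 3], [6, 1]]
`print(b[0])` → prints [2, 9, 601]
`print(len(b))` → prints 3
`print(c[0])` → prints [7, 6]

Answer:
[2, 9, 601]
3
[7, 6]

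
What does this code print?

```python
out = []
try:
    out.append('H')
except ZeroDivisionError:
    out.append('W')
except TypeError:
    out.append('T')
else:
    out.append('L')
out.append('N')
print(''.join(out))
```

Execution trace: 'H' (try body, no exception) → 'L' (else) → 'N' (after the try/except). Output: HLN

Answer: HLN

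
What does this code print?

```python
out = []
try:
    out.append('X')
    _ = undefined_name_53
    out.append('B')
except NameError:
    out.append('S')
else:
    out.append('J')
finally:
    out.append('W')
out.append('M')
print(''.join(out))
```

Execution trace: 'X' (try body) → 'S' (except NameError) → 'W' (finally) → 'M' (after the try/except). Output: XSWM

Answer: XSWM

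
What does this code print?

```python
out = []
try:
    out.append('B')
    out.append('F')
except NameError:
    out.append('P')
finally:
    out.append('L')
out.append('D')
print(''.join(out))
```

Execution trace: 'B' (try body) → 'F' (try body, no exception) → 'L' (finally) → 'D' (after the try/except). Output: BFLD

Answer: BFLD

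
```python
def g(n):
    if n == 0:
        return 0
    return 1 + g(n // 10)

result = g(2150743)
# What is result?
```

Count of digits of 2150743: 7

Answer: 7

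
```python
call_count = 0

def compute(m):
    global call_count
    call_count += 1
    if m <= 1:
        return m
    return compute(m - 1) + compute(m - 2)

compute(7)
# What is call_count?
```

Calls(m) = 1 + Calls(m-1) + Calls(m-2); Calls(0)=Calls(1)=1. For m=7 this gives 41.

Answer: 41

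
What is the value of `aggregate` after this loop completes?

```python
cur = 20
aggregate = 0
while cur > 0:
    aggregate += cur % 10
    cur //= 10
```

Sum digits of 20
`aggregate` takes the values: 0 → 2

Answer: 2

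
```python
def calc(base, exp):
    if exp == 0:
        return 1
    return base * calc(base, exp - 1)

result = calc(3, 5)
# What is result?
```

calc(3, 5) = 3 * 3 * 3 * 3 * 3 = 243

Answer: 243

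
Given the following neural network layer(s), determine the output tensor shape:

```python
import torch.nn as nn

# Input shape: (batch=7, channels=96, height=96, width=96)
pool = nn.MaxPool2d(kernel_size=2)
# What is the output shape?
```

Input: (7, 96, 96, 96) -> Output: (7, 96, 48, 48)

Answer: (7, 96, 48, 48)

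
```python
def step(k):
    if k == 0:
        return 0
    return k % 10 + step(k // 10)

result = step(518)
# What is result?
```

Sum of digits of 518: 8 + 1 + 5 = 14

Answer: 14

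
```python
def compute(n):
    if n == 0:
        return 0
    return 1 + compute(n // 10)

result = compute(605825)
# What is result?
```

Count of digits of 605825: 6

Answer: 6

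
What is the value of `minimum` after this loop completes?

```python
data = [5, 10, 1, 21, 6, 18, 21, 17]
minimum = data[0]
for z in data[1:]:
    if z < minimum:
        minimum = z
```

Minimum of [5, 10, 1, 21, 6, 18, 21, 17]
`minimum` takes the values: 5 → 1

Answer: 1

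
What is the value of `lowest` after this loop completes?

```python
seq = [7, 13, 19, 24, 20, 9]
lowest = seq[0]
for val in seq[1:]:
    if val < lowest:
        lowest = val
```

Minimum of [7, 13, 19, 24, 20, 9]
`lowest` takes the values: 7

Answer: 7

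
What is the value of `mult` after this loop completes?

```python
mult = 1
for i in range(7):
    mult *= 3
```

3^7 = 2187
`mult` takes the values: 1 → 3 → 9 → 27 → 81 → 243 → 729 → 2187

Answer: 2187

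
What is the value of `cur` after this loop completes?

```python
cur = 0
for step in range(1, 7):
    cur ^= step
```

XOR of 1 to 6
`cur` takes the values: 0 → 1 → 3 → 0 → 4 → 1 → 7

Answer: 7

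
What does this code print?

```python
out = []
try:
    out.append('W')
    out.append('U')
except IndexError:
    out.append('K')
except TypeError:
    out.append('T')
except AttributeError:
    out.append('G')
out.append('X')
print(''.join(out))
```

Execution trace: 'W' (try body) → 'U' (try body, no exception) → 'X' (after the try/except). Output: WUX

Answer: WUX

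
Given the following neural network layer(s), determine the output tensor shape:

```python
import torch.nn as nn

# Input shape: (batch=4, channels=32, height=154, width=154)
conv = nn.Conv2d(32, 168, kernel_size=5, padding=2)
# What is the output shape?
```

Input: (4, 32, 154, 154) -> Output: (4, 168, 154, 154)

Answer: (4, 168, 154, 154)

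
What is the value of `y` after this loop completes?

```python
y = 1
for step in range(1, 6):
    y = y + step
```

Start at 1, add 1 through 5
`y` takes the values: 1 → 2 → 4 → 7 → 11 → 16

Answer: 16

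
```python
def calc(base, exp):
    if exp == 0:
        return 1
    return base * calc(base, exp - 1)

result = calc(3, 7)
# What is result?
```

calc(3, 7) = 3 * 3 * 3 * 3 * 3 * 3 * 3 = 2187

Answer: 2187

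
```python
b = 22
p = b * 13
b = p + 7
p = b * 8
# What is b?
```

Trace:
`b = 22` → b = 22
`p = b * 13` → p = 286
`b = p + 7` → b = 293
`p = b * 8` → p = 2344
So b = 293

Answer: 293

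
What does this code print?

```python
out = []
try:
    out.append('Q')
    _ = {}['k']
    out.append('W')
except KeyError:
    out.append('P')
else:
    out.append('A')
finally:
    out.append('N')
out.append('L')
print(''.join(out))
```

Execution trace: 'Q' (try body) → 'P' (except KeyError) → 'N' (finally) → 'L' (after the try/except). Output: QPNL

Answer: QPNL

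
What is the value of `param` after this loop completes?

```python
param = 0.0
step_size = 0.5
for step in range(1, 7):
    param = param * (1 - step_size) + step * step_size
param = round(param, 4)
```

Moving average with lr=0.5
`param` takes the values: 0.0 → 0.5 → 1.25 → 2.125 → 3.0625 → 4.03125 → 5.015625 → 5.0156

Answer: 5.0156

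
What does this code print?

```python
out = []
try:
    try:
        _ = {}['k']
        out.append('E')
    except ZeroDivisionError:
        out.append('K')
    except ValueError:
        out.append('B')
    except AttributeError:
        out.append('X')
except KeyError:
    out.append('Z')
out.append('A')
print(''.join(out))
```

Execution trace: 'Z' (outer except KeyError) → 'A' (after the try/except). Output: ZA

Answer: ZA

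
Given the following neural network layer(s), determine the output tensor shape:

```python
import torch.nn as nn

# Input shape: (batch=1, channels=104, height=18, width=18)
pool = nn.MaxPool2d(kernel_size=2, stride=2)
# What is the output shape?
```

Input: (1, 104, 18, 18) -> Output: (1, 104, 9, 9)

Answer: (1, 104, 9, 9)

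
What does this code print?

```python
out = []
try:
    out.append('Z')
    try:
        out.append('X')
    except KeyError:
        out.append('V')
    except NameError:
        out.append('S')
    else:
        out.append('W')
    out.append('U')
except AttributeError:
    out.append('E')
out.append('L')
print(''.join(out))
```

Execution trace: 'Z' (try body) → 'X' (inner try body, no exception) → 'W' (inner else) → 'U' (try body, no exception) → 'L' (after the try/except). Output: ZXWUL

Answer: ZXWUL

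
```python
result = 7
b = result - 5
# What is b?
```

Trace:
`result = 7` → result = 7
`b = result - 5` → b = 2
So b = 2

Answer: 2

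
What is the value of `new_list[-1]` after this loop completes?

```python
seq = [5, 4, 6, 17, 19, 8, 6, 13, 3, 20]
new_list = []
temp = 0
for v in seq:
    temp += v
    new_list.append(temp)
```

Cumulative sum ends at 101
`new_list` takes the values: [] → [5] → [5, 9] → [5, 9, 15] → [5, 9, 15, 32] → [5, 9, 15, 32, 51] → [5, 9, 15, 32, 51, 59] → [5, 9, 15, 32, 51, 59, 65] → [5, 9, 15, 32, 51, 59, 65, 78] → [5, 9, 15, 32, 51, 59, 65, 78, 81] → [5, 9, 15, 32, 51, 59, 65, 78, 81, 101]
So `new_list[-1]` = 101

Answer: 101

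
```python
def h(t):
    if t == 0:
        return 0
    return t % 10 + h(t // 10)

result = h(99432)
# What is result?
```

Sum of digits of 99432: 2 + 3 + 4 + 9 + 9 = 27

Answer: 27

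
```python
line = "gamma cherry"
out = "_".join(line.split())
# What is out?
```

Trace:
`line = "gamma cherry"` → line = 'gamma cherry'
`out = "_".join(line.split())` → out = 'gamma_cherry'
So out = 'gamma_cherry'

Answer: 'gamma_cherry'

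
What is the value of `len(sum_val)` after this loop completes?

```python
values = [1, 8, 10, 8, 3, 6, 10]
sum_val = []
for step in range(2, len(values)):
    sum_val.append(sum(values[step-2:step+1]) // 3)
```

Number of 3-element averages
`sum_val` takes the values: [] → [6] → [6, 8] → [6, 8, 7] → [6, 8, 7, 5] → [6, 8, 7, 5, 6]
So `len(sum_val)` = 5

Answer: 5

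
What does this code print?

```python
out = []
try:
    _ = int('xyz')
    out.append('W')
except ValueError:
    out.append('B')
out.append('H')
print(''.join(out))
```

Execution trace: 'B' (except ValueError) → 'H' (after the try/except). Output: BH

Answer: BH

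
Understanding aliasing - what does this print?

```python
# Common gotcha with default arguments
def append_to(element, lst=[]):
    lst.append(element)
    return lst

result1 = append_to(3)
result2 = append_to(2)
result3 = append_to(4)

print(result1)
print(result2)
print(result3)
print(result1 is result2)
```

Key concept: mutable default argument gotcha.
Step by step:
`result1 = append_to(3)` → result1 = [3]
`result2 = append_to(2)` → result1 = [3, 2] (same object as result2); result2 = [3, 2] (same object as result1)
`result3 = append_to(4)` → result1 = [3, 2, 4] (same object as result2, result3); result2 = [3, 2, 4] (same object as result1, result3); result3 = [3, 2, 4] (same object as result1, result2)
`print(result1)` → prints [3, 2, 4]
`print(result2)` → prints [3, 2, 4]
`print(result3)` → prints [3, 2, 4]
`print(result1 is result2)` → prints True

Answer:
[3, 2, 4]
[3, 2, 4]
[3, 2, 4]
True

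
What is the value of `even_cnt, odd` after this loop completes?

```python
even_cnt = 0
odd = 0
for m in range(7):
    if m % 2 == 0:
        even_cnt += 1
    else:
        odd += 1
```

Count evens and odds in range(7)
`even_cnt, odd` takes the values: (0, 0) → (1, 0) → (1, 1) → (2, 1) → (2, 2) → (3, 2) → (3, 3) → (4, 3)

Answer: 4, 3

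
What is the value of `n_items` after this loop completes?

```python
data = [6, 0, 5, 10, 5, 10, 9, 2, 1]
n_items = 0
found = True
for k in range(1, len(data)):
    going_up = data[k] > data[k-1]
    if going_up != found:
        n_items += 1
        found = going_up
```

Count direction changes in [6, 0, 5, 10, 5, 10, 9, 2, 1]
`n_items` takes the values: 0 → 1 → 2 → 3 → 4 → 5

Answer: 5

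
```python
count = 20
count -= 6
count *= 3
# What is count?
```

Trace:
`count = 20` → count = 20
`count -= 6` → count = 14
`count *= 3` → count = 42
So count = 42

Answer: 42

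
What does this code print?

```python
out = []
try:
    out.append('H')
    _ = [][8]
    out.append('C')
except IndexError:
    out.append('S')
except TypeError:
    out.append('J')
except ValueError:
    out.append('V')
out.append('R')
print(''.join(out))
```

Execution trace: 'H' (try body) → 'S' (except IndexError) → 'R' (after the try/except). Output: HSR

Answer: HSR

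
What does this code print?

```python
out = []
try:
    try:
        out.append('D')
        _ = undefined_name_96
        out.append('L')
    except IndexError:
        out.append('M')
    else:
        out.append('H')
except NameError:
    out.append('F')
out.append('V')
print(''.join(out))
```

Execution trace: 'D' (inner try body) → 'F' (outer except NameError) → 'V' (after the try/except). Output: DFV

Answer: DFV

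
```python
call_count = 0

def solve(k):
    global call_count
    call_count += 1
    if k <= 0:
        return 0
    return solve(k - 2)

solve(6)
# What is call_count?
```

Linear recursion stepping by 2: 4 calls from k=6 down to ≤0.

Answer: 4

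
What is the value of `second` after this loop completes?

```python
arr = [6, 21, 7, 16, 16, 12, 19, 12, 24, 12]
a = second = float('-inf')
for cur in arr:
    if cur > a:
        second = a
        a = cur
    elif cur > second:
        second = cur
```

Second largest (with repeats) in [6, 21, 7, 16, 16, 12, 19, 12, 24, 12]
`second` takes the values: -inf → 6 → 7 → 16 → 19 → 21

Answer: 21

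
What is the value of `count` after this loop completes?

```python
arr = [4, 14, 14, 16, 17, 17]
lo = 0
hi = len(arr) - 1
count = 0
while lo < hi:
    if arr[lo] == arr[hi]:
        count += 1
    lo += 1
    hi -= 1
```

Count matching pairs from ends
`count` takes the values: 0

Answer: 0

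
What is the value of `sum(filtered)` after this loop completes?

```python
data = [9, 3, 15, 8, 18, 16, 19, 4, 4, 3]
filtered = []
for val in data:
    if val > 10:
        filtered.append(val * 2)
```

Sum of doubled values > 10
`filtered` takes the values: [] → [30] → [30, 36] → [30, 36, 32] → [30, 36, 32, 38]
So `sum(filtered)` = 136

Answer: 136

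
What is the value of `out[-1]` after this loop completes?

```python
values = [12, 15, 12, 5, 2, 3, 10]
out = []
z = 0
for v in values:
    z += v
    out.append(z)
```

Cumulative sum ends at 59
`out` takes the values: [] → [12] → [12, 27] → [12, 27, 39] → [12, 27, 39, 44] → [12, 27, 39, 44, 46] → [12, 27, 39, 44, 46, 49] → [12, 27, 39, 44, 46, 49, 59]
So `out[-1]` = 59

Answer: 59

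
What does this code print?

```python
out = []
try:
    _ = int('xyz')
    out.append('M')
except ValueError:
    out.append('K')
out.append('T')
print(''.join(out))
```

Execution trace: 'K' (except ValueError) → 'T' (after the try/except). Output: KT

Answer: KT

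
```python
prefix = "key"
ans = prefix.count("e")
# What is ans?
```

Trace:
`prefix = "key"` → prefix = 'key'
`ans = prefix.count("e")` → ans = 1
So ans = 1

Answer: 1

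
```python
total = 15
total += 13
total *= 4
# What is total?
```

Trace:
`total = 15` → total = 15
`total += 13` → total = 28
`total *= 4` → total = 112
So total = 112

Answer: 112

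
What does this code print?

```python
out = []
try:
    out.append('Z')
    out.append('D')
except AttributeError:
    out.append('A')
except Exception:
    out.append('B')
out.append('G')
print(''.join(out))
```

Execution trace: 'Z' (try body) → 'D' (try body, no exception) → 'G' (after the try/except). Output: ZDG

Answer: ZDG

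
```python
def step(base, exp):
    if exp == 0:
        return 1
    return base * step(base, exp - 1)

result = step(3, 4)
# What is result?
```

step(3, 4) = 3 * 3 * 3 * 3 = 81

Answer: 81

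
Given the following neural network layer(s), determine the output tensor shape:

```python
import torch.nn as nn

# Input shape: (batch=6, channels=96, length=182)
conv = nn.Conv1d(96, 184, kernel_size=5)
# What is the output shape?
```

Input: (6, 96, 182) -> Output: (6, 184, 178)

Answer: (6, 184, 178)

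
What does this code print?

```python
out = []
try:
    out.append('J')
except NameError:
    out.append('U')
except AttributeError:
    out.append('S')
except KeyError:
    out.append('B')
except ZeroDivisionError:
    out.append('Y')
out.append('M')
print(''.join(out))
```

Execution trace: 'J' (try body, no exception) → 'M' (after the try/except). Output: JM

Answer: JM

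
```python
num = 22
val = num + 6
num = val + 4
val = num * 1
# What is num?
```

Trace:
`num = 22` → num = 22
`val = num + 6` → val = 28
`num = val + 4` → num = 32
`val = num * 1` → val = 32
So num = 32

Answer: 32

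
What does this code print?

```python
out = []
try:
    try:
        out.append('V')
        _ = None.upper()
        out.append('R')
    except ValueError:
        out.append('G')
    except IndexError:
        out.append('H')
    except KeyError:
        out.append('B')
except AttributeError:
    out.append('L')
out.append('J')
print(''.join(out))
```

Execution trace: 'V' (try body) → 'L' (outer except AttributeError) → 'J' (after the try/except). Output: VLJ

Answer: VLJ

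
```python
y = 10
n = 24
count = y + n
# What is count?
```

Trace:
`y = 10` → y = 10
`n = 24` → n = 24
`count = y + n` → count = 34
So count = 34

Answer: 34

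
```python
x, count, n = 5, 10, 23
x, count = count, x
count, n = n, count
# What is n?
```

Trace:
`x, count, n = 5, 10, 23` → x = 5; count = 10; n = 23
`x, count = count, x` → x = 10; count = 5
`count, n = n, count` → count = 23; n = 5
So n = 5

Answer: 5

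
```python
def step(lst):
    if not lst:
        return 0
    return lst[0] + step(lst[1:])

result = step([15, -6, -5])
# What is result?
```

15 + (-6) + (-5) + 0 = 4

Answer: 4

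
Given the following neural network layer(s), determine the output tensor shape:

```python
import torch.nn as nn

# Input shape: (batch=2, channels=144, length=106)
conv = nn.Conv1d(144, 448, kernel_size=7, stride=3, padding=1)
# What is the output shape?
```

Input: (2, 144, 106) -> Output: (2, 448, 34)

Answer: (2, 448, 34)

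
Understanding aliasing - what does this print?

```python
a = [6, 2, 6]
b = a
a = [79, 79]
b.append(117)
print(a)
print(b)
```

Key concept: rebinding vs mutation: a is rebound to a new list, b still points at the original.
Step by step:
`a = [6, 2, 6]` → a = [6, 2, 6]
`b = a` → b = [6, 2, 6] (same object as a)
`a = [79, 79]` → a = [79, 79]
`b.append(117)` → b = [6, 2, 6, 117]
`print(a)` → prints [79, 79]
`print(b)` → prints [6, 2, 6, 117]

Answer:
[79, 79]
[6, 2, 6, 117]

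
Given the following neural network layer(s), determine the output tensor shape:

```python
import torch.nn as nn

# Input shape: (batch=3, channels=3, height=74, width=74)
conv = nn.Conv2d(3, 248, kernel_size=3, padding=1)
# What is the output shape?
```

Input: (3, 3, 74, 74) -> Output: (3, 248, 74, 74)

Answer: (3, 248, 74, 74)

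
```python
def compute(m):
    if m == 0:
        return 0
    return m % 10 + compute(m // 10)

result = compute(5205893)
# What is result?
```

Sum of digits of 5205893: 3 + 9 + 8 + 5 + 0 + 2 + 5 = 32

Answer: 32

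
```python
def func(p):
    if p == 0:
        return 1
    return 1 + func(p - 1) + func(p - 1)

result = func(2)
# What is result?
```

func(p) = 1 + 2·func(p-1), func(0)=1. Closed form: (1+1)·2^2 - 1 = 7.

Answer: 7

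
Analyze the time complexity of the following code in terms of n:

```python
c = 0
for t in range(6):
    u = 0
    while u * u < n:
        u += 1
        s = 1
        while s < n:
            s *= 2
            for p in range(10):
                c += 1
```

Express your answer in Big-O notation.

Each loop level contributes: 1 × √n × log n × 1. Multiplying the contributions gives O(√n log n).

Answer: O(√n log n)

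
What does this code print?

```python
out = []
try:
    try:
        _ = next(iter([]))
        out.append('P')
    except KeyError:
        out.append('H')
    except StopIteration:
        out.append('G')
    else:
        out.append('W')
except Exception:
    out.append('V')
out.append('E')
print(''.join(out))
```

Execution trace: 'G' (inner except StopIteration) → 'E' (after the try/except). Output: GE

Answer: GE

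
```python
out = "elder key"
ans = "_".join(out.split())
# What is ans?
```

Trace:
`out = "elder key"` → out = 'elder key'
`ans = "_".join(out.split())` → ans = 'elder_key'
So ans = 'elder_key'

Answer: 'elder_key'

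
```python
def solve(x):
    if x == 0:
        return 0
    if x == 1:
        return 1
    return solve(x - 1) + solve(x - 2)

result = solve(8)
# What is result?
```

Build up from base cases: solve(0)=0, solve(1)=1, solve(2)=1, solve(3)=2, solve(4)=3, solve(5)=5, solve(6)=8, ..., solve(8)=21

Answer: 21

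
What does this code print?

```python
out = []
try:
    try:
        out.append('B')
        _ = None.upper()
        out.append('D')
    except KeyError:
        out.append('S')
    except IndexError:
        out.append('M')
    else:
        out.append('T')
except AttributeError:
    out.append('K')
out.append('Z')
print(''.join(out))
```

Execution trace: 'B' (try body) → 'K' (outer except AttributeError) → 'Z' (after the try/except). Output: BKZ

Answer: BKZ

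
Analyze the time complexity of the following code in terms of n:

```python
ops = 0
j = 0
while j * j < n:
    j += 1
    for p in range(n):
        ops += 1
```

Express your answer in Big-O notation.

Each loop level contributes: √n × n. Multiplying the contributions gives O(n√n).

Answer: O(n√n)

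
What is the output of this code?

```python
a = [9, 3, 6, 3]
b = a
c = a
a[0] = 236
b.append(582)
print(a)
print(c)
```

Key concept: multiple aliases.
Step by step:
`a = [9, 3, 6, 3]` → a = [9, 3, 6, 3]
`b = a` → b = [9, 3, 6, 3] (same object as a)
`c = a` → c = [9, 3, 6, 3] (same object as a, b)
`a[0] = 236` → a = [236, 3, 6, 3] (same object as b, c); b = [236, 3, 6, 3] (same object as a, c); c = [236, 3, 6, 3] (same object as a, b)
`b.append(582)` → a = [236, 3, 6, 3, 582] (same object as b, c); b = [236, 3, 6, 3, 582] (same object as a, c); c = [236, 3, 6, 3, 582] (same object as a, b)
`print(a)` → prints [236, 3, 6, 3, 582]
`print(c)` → prints [236, 3, 6, 3, 582]

Answer:
[236, 3, 6, 3, 582]
[236, 3, 6, 3, 582]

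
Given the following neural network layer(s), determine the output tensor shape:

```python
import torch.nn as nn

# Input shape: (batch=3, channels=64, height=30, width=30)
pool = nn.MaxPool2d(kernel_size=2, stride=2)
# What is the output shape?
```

Input: (3, 64, 30, 30) -> Output: (3, 64, 15, 15)

Answer: (3, 64, 15, 15)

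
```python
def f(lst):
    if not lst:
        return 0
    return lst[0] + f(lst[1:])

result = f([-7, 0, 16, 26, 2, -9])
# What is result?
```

(-7) + 0 + 16 + 26 + 2 + (-9) + 0 = 28

Answer: 28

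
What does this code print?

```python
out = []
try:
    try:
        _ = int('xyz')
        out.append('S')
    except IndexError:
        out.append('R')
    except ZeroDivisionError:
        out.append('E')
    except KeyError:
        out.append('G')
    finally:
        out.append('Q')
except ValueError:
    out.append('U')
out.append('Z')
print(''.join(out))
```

Execution trace: 'Q' (finally) → 'U' (outer except ValueError) → 'Z' (after the try/except). Output: QUZ

Answer: QUZ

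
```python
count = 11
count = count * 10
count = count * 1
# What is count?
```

Trace:
`count = 11` → count = 11
`count = count * 10` → count = 110
`count = count * 1` → count = 110
So count = 110

Answer: 110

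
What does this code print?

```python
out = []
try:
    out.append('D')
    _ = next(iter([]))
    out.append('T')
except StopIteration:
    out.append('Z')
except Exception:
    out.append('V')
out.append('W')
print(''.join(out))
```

Execution trace: 'D' (try body) → 'Z' (except StopIteration) → 'W' (after the try/except). Output: DZW

Answer: DZW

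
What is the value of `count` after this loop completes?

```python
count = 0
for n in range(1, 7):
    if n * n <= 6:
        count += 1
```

Count numbers where n² ≤ 6
`count` takes the values: 0 → 1 → 2

Answer: 2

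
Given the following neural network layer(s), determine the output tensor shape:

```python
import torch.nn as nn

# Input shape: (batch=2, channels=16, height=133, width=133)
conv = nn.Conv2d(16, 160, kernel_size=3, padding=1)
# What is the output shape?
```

Input: (2, 16, 133, 133) -> Output: (2, 160, 133, 133)

Answer: (2, 160, 133, 133)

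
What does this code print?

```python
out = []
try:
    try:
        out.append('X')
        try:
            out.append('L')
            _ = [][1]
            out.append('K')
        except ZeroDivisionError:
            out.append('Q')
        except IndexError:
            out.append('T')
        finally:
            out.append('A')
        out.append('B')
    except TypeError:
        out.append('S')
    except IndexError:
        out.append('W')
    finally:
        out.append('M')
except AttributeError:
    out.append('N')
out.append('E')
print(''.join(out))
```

Execution trace: 'X' (try body) → 'L' (inner try body) → 'T' (inner except IndexError) → 'A' (inner finally) → 'B' (try body, no exception) → 'M' (finally) → 'E' (after the try/except). Output: XLTABME

Answer: XLTABME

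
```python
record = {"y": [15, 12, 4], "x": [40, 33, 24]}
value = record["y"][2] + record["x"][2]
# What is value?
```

Trace:
`record = {"y": [15, 12, 4], "x": [40, 33, 24]}` → record = {'y': [15, 12, 4], 'x': [40, 33, 24]}
`value = record["y"][2] + record["x"][2]` → value = 28
So value = 28

Answer: 28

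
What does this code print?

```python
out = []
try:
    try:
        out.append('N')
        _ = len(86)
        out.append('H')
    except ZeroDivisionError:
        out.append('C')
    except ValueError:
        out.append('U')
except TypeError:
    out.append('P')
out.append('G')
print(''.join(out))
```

Execution trace: 'N' (try body) → 'P' (outer except TypeError) → 'G' (after the try/except). Output: NPG

Answer: NPG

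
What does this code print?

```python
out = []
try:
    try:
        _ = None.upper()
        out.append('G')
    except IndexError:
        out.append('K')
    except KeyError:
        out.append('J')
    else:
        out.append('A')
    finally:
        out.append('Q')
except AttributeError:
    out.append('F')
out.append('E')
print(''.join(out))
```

Execution trace: 'Q' (finally) → 'F' (outer except AttributeError) → 'E' (after the try/except). Output: QFE

Answer: QFE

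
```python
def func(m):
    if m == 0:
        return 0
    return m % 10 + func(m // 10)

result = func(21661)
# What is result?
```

Sum of digits of 21661: 1 + 6 + 6 + 1 + 2 = 16

Answer: 16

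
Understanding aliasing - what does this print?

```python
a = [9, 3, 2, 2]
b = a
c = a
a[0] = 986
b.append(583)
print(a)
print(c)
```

Key concept: multiple aliases.
Step by step:
`a = [9, 3, 2, 2]` → a = [9, 3, 2, 2]
`b = a` → b = [9, 3, 2, 2] (same object as a)
`c = a` → c = [9, 3, 2, 2] (same object as a, b)
`a[0] = 986` → a = [986, 3, 2, 2] (same object as b, c); b = [986, 3, 2, 2] (same object as a, c); c = [986, 3, 2, 2] (same object as a, b)
`b.append(583)` → a = [986, 3, 2, 2, 583] (same object as b, c); b = [986, 3, 2, 2, 583] (same object as a, c); c = [986, 3, 2, 2, 583] (same object as a, b)
`print(a)` → prints [986, 3, 2, 2, 583]
`print(c)` → prints [986, 3, 2, 2, 583]

Answer:
[986, 3, 2, 2, 583]
[986, 3, 2, 2, 583]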